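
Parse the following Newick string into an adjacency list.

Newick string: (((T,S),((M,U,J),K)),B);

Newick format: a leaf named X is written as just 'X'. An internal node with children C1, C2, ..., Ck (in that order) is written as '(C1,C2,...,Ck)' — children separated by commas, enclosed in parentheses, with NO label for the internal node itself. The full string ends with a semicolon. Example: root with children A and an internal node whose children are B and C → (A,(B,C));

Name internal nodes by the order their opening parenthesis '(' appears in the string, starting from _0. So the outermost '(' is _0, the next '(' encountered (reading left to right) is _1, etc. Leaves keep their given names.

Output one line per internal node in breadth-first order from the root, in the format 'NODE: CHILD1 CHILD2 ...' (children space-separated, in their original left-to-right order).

Input: (((T,S),((M,U,J),K)),B);
Scanning left-to-right, naming '(' by encounter order:
  pos 0: '(' -> open internal node _0 (depth 1)
  pos 1: '(' -> open internal node _1 (depth 2)
  pos 2: '(' -> open internal node _2 (depth 3)
  pos 6: ')' -> close internal node _2 (now at depth 2)
  pos 8: '(' -> open internal node _3 (depth 3)
  pos 9: '(' -> open internal node _4 (depth 4)
  pos 15: ')' -> close internal node _4 (now at depth 3)
  pos 18: ')' -> close internal node _3 (now at depth 2)
  pos 19: ')' -> close internal node _1 (now at depth 1)
  pos 22: ')' -> close internal node _0 (now at depth 0)
Total internal nodes: 5
BFS adjacency from root:
  _0: _1 B
  _1: _2 _3
  _2: T S
  _3: _4 K
  _4: M U J

Answer: _0: _1 B
_1: _2 _3
_2: T S
_3: _4 K
_4: M U J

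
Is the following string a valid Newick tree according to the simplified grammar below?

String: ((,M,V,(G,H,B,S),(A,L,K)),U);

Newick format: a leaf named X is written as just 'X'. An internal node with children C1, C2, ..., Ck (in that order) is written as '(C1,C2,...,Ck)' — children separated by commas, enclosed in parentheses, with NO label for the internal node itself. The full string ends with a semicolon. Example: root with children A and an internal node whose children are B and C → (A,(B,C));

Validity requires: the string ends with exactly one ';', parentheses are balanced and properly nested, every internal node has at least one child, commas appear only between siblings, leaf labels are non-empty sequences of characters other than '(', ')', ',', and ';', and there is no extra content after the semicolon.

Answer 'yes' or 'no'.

Input: ((,M,V,(G,H,B,S),(A,L,K)),U);
Paren balance: 4 '(' vs 4 ')' OK
Ends with single ';': True
Full parse: FAILS (empty leaf label at pos 2)
Valid: False

Answer: no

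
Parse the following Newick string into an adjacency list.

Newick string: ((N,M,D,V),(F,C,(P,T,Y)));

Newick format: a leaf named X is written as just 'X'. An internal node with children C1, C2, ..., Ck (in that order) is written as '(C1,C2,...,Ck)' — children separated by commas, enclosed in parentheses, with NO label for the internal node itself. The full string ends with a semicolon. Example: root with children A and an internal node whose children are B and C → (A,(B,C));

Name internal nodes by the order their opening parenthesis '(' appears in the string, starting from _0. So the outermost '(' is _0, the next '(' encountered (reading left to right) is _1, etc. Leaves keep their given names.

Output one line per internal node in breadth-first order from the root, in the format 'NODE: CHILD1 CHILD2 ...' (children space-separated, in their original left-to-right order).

Input: ((N,M,D,V),(F,C,(P,T,Y)));
Scanning left-to-right, naming '(' by encounter order:
  pos 0: '(' -> open internal node _0 (depth 1)
  pos 1: '(' -> open internal node _1 (depth 2)
  pos 9: ')' -> close internal node _1 (now at depth 1)
  pos 11: '(' -> open internal node _2 (depth 2)
  pos 16: '(' -> open internal node _3 (depth 3)
  pos 22: ')' -> close internal node _3 (now at depth 2)
  pos 23: ')' -> close internal node _2 (now at depth 1)
  pos 24: ')' -> close internal node _0 (now at depth 0)
Total internal nodes: 4
BFS adjacency from root:
  _0: _1 _2
  _1: N M D V
  _2: F C _3
  _3: P T Y

Answer: _0: _1 _2
_1: N M D V
_2: F C _3
_3: P T Y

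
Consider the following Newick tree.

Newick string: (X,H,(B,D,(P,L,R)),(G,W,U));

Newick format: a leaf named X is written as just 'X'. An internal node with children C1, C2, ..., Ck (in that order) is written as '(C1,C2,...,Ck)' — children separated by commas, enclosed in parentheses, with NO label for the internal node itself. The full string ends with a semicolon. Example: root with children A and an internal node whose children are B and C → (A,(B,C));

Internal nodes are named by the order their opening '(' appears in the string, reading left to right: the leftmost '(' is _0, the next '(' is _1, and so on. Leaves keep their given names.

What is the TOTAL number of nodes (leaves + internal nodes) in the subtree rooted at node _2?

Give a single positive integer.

Newick: (X,H,(B,D,(P,L,R)),(G,W,U));
Locate _2: it is the '(' at position 10 (the 3rd '(' reading left to right).
Query: subtree rooted at _2
_2: subtree_size = 1 + 3
  P: subtree_size = 1 + 0
  L: subtree_size = 1 + 0
  R: subtree_size = 1 + 0
Total subtree size of _2: 4

Answer: 4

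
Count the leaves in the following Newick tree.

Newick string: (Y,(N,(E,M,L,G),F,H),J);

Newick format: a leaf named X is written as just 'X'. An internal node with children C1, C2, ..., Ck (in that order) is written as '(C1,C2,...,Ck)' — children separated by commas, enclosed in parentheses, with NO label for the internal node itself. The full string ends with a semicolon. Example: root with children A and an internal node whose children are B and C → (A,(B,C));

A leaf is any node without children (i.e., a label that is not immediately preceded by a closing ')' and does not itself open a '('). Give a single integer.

Newick: (Y,(N,(E,M,L,G),F,H),J);
Scan left-to-right; a leaf is any maximal label run not followed by '(':
  pos 1: leaf 'Y' → count = 1
  pos 4: leaf 'N' → count = 2
  pos 7: leaf 'E' → count = 3
  pos 9: leaf 'M' → count = 4
  pos 11: leaf 'L' → count = 5
  pos 13: leaf 'G' → count = 6
  pos 16: leaf 'F' → count = 7
  pos 18: leaf 'H' → count = 8
  pos 21: leaf 'J' → count = 9
Total leaves: 9

Answer: 9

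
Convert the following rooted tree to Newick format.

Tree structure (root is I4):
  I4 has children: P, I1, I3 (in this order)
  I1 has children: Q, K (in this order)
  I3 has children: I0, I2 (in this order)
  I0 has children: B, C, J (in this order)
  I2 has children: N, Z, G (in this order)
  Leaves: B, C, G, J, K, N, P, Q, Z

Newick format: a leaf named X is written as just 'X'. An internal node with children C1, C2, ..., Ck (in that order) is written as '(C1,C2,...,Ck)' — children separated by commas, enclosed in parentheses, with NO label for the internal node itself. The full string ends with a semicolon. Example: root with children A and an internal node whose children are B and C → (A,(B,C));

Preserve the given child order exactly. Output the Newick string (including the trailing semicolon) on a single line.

internal I4 with children ['P', 'I1', 'I3']
  leaf 'P' → 'P'
  internal I1 with children ['Q', 'K']
    leaf 'Q' → 'Q'
    leaf 'K' → 'K'
  → '(Q,K)'
  internal I3 with children ['I0', 'I2']
    internal I0 with children ['B', 'C', 'J']
      leaf 'B' → 'B'
      leaf 'C' → 'C'
      leaf 'J' → 'J'
    → '(B,C,J)'
    internal I2 with children ['N', 'Z', 'G']
      leaf 'N' → 'N'
      leaf 'Z' → 'Z'
      leaf 'G' → 'G'
    → '(N,Z,G)'
  → '((B,C,J),(N,Z,G))'
→ '(P,(Q,K),((B,C,J),(N,Z,G)))'
Final: (P,(Q,K),((B,C,J),(N,Z,G)));

Answer: (P,(Q,K),((B,C,J),(N,Z,G)));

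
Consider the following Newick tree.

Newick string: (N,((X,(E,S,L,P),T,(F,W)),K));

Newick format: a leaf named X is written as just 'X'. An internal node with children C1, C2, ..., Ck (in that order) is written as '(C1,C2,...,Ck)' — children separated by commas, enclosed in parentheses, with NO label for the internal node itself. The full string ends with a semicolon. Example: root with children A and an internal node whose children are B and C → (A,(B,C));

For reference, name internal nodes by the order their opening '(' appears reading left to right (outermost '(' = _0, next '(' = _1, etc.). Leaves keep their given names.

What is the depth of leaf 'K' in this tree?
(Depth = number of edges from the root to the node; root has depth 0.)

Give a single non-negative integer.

Answer: 2

Derivation:
Newick: (N,((X,(E,S,L,P),T,(F,W)),K));
Naming internals by '(' encounter order: outermost '(' = _0, next = _1, ...
Query node: K
Path from root: _0 -> _1 -> K
Depth of K: 2 (number of edges from root)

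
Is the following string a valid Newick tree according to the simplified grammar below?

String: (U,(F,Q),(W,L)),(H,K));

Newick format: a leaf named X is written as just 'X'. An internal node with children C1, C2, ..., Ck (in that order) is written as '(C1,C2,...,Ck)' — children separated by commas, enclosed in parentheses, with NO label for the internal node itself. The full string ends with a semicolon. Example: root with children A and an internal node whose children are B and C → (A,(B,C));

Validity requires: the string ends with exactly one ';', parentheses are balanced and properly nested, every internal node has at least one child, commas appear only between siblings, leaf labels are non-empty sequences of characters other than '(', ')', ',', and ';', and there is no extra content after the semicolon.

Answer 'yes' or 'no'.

Input: (U,(F,Q),(W,L)),(H,K));
Paren balance: 4 '(' vs 5 ')' MISMATCH
Ends with single ';': True
Full parse: FAILS (extra content after tree at pos 15)
Valid: False

Answer: no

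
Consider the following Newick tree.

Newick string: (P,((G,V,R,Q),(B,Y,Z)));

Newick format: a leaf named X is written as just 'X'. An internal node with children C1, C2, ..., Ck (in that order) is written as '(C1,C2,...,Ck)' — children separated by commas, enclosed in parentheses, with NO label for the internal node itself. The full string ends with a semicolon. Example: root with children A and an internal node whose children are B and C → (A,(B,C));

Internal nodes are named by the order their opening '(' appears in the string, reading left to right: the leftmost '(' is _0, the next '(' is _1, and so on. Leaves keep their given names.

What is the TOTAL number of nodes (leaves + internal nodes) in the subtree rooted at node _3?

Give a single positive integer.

Answer: 4

Derivation:
Newick: (P,((G,V,R,Q),(B,Y,Z)));
Locate _3: it is the '(' at position 14 (the 4th '(' reading left to right).
Query: subtree rooted at _3
_3: subtree_size = 1 + 3
  B: subtree_size = 1 + 0
  Y: subtree_size = 1 + 0
  Z: subtree_size = 1 + 0
Total subtree size of _3: 4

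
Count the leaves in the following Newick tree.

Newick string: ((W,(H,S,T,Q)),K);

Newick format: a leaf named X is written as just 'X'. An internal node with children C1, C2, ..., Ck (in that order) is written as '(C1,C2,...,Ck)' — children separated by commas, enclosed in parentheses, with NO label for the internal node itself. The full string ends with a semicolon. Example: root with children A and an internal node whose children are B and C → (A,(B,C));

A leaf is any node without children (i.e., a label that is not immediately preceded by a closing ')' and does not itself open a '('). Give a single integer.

Answer: 6

Derivation:
Newick: ((W,(H,S,T,Q)),K);
Scan left-to-right; a leaf is any maximal label run not followed by '(':
  pos 2: leaf 'W' → count = 1
  pos 5: leaf 'H' → count = 2
  pos 7: leaf 'S' → count = 3
  pos 9: leaf 'T' → count = 4
  pos 11: leaf 'Q' → count = 5
  pos 15: leaf 'K' → count = 6
Total leaves: 6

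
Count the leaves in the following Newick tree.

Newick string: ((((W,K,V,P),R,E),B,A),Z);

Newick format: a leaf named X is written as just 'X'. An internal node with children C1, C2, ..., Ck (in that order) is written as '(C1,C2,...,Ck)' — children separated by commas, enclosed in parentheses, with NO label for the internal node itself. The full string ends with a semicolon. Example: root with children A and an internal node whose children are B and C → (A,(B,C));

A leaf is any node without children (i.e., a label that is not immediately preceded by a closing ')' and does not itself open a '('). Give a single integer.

Newick: ((((W,K,V,P),R,E),B,A),Z);
Scan left-to-right; a leaf is any maximal label run not followed by '(':
  pos 4: leaf 'W' → count = 1
  pos 6: leaf 'K' → count = 2
  pos 8: leaf 'V' → count = 3
  pos 10: leaf 'P' → count = 4
  pos 13: leaf 'R' → count = 5
  pos 15: leaf 'E' → count = 6
  pos 18: leaf 'B' → count = 7
  pos 20: leaf 'A' → count = 8
  pos 23: leaf 'Z' → count = 9
Total leaves: 9

Answer: 9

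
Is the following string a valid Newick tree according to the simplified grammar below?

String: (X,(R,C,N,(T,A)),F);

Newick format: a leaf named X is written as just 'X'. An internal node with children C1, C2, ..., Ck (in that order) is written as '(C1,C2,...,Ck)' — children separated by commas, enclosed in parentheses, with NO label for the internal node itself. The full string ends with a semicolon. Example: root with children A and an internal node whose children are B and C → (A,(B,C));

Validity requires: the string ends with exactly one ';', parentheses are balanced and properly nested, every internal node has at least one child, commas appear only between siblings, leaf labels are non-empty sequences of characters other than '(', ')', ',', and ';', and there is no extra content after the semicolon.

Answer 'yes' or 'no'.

Answer: yes

Derivation:
Input: (X,(R,C,N,(T,A)),F);
Paren balance: 3 '(' vs 3 ')' OK
Ends with single ';': True
Full parse: OK
Valid: True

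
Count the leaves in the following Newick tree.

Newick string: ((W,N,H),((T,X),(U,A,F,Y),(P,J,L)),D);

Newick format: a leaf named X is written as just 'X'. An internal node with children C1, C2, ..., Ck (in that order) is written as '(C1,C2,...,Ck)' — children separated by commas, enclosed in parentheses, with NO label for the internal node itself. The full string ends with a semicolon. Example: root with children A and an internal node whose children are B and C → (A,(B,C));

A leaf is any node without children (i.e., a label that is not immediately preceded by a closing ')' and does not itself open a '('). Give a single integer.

Newick: ((W,N,H),((T,X),(U,A,F,Y),(P,J,L)),D);
Scan left-to-right; a leaf is any maximal label run not followed by '(':
  pos 2: leaf 'W' → count = 1
  pos 4: leaf 'N' → count = 2
  pos 6: leaf 'H' → count = 3
  pos 11: leaf 'T' → count = 4
  pos 13: leaf 'X' → count = 5
  pos 17: leaf 'U' → count = 6
  pos 19: leaf 'A' → count = 7
  pos 21: leaf 'F' → count = 8
  pos 23: leaf 'Y' → count = 9
  pos 27: leaf 'P' → count = 10
  pos 29: leaf 'J' → count = 11
  pos 31: leaf 'L' → count = 12
  pos 35: leaf 'D' → count = 13
Total leaves: 13

Answer: 13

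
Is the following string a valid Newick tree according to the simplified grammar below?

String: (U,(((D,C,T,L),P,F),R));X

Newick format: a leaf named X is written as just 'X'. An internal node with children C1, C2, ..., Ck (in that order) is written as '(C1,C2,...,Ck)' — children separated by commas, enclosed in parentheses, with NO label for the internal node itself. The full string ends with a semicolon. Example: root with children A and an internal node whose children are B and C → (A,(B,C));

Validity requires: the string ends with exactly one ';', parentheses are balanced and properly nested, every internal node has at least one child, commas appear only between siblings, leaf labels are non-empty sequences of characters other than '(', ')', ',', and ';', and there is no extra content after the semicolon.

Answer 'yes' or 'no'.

Answer: no

Derivation:
Input: (U,(((D,C,T,L),P,F),R));X
Paren balance: 4 '(' vs 4 ')' OK
Ends with single ';': False
Full parse: FAILS (must end with ;)
Valid: False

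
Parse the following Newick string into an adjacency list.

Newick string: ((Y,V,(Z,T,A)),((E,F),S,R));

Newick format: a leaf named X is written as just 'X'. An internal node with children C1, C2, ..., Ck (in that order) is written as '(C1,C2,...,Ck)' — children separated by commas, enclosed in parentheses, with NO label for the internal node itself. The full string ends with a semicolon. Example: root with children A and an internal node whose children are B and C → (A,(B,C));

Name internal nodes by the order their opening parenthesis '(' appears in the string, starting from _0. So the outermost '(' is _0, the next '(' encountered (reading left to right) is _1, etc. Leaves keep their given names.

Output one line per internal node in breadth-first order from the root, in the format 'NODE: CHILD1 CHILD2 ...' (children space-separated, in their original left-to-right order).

Input: ((Y,V,(Z,T,A)),((E,F),S,R));
Scanning left-to-right, naming '(' by encounter order:
  pos 0: '(' -> open internal node _0 (depth 1)
  pos 1: '(' -> open internal node _1 (depth 2)
  pos 6: '(' -> open internal node _2 (depth 3)
  pos 12: ')' -> close internal node _2 (now at depth 2)
  pos 13: ')' -> close internal node _1 (now at depth 1)
  pos 15: '(' -> open internal node _3 (depth 2)
  pos 16: '(' -> open internal node _4 (depth 3)
  pos 20: ')' -> close internal node _4 (now at depth 2)
  pos 25: ')' -> close internal node _3 (now at depth 1)
  pos 26: ')' -> close internal node _0 (now at depth 0)
Total internal nodes: 5
BFS adjacency from root:
  _0: _1 _3
  _1: Y V _2
  _3: _4 S R
  _2: Z T A
  _4: E F

Answer: _0: _1 _3
_1: Y V _2
_3: _4 S R
_2: Z T A
_4: E F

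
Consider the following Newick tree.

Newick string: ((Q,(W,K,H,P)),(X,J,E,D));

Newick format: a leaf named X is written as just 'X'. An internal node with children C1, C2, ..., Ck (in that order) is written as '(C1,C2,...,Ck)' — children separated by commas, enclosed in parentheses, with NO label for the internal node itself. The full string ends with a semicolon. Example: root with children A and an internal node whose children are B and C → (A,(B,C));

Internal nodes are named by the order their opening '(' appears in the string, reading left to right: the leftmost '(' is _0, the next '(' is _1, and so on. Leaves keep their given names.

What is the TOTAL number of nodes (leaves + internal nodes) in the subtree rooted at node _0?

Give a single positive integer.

Answer: 13

Derivation:
Newick: ((Q,(W,K,H,P)),(X,J,E,D));
Locate _0: it is the '(' at position 0 (the 1st '(' reading left to right).
Query: subtree rooted at _0
_0: subtree_size = 1 + 12
  _1: subtree_size = 1 + 6
    Q: subtree_size = 1 + 0
    _2: subtree_size = 1 + 4
      W: subtree_size = 1 + 0
      K: subtree_size = 1 + 0
      H: subtree_size = 1 + 0
      P: subtree_size = 1 + 0
  _3: subtree_size = 1 + 4
    X: subtree_size = 1 + 0
    J: subtree_size = 1 + 0
    E: subtree_size = 1 + 0
    D: subtree_size = 1 + 0
Total subtree size of _0: 13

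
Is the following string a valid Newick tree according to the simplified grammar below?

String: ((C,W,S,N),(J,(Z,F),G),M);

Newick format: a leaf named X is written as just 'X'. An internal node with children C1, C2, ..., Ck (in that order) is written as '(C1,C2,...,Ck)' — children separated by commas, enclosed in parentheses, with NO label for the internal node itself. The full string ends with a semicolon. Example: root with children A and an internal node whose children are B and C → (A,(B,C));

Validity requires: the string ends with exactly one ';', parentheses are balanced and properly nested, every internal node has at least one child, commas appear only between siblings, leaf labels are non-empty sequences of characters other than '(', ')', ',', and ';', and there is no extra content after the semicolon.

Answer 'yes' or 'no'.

Answer: yes

Derivation:
Input: ((C,W,S,N),(J,(Z,F),G),M);
Paren balance: 4 '(' vs 4 ')' OK
Ends with single ';': True
Full parse: OK
Valid: True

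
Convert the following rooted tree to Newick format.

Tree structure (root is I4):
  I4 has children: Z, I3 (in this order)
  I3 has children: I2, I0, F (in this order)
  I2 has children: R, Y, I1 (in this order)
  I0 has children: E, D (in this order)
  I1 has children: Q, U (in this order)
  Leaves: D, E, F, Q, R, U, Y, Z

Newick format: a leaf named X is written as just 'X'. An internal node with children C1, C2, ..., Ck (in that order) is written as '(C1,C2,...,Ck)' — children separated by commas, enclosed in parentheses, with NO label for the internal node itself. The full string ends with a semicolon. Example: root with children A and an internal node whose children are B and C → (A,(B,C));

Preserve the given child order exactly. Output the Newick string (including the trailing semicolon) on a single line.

internal I4 with children ['Z', 'I3']
  leaf 'Z' → 'Z'
  internal I3 with children ['I2', 'I0', 'F']
    internal I2 with children ['R', 'Y', 'I1']
      leaf 'R' → 'R'
      leaf 'Y' → 'Y'
      internal I1 with children ['Q', 'U']
        leaf 'Q' → 'Q'
        leaf 'U' → 'U'
      → '(Q,U)'
    → '(R,Y,(Q,U))'
    internal I0 with children ['E', 'D']
      leaf 'E' → 'E'
      leaf 'D' → 'D'
    → '(E,D)'
    leaf 'F' → 'F'
  → '((R,Y,(Q,U)),(E,D),F)'
→ '(Z,((R,Y,(Q,U)),(E,D),F))'
Final: (Z,((R,Y,(Q,U)),(E,D),F));

Answer: (Z,((R,Y,(Q,U)),(E,D),F));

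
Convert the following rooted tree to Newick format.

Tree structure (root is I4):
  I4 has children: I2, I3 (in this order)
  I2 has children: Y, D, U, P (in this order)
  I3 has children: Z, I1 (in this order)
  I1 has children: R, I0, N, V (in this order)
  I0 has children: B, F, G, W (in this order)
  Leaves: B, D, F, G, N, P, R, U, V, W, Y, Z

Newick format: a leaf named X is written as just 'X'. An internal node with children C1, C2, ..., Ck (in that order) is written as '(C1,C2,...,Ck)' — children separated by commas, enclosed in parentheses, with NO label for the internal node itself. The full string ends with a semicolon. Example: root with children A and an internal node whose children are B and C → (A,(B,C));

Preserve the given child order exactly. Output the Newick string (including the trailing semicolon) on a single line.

Answer: ((Y,D,U,P),(Z,(R,(B,F,G,W),N,V)));

Derivation:
internal I4 with children ['I2', 'I3']
  internal I2 with children ['Y', 'D', 'U', 'P']
    leaf 'Y' → 'Y'
    leaf 'D' → 'D'
    leaf 'U' → 'U'
    leaf 'P' → 'P'
  → '(Y,D,U,P)'
  internal I3 with children ['Z', 'I1']
    leaf 'Z' → 'Z'
    internal I1 with children ['R', 'I0', 'N', 'V']
      leaf 'R' → 'R'
      internal I0 with children ['B', 'F', 'G', 'W']
        leaf 'B' → 'B'
        leaf 'F' → 'F'
        leaf 'G' → 'G'
        leaf 'W' → 'W'
      → '(B,F,G,W)'
      leaf 'N' → 'N'
      leaf 'V' → 'V'
    → '(R,(B,F,G,W),N,V)'
  → '(Z,(R,(B,F,G,W),N,V))'
→ '((Y,D,U,P),(Z,(R,(B,F,G,W),N,V)))'
Final: ((Y,D,U,P),(Z,(R,(B,F,G,W),N,V)));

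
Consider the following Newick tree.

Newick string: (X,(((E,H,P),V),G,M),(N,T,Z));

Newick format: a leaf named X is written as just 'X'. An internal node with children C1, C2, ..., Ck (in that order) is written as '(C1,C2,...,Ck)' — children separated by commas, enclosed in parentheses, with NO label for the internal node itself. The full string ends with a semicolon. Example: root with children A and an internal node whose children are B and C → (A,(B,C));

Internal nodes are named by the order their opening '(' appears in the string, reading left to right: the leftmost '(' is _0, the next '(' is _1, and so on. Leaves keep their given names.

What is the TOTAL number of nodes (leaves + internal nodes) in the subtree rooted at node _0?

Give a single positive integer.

Newick: (X,(((E,H,P),V),G,M),(N,T,Z));
Locate _0: it is the '(' at position 0 (the 1st '(' reading left to right).
Query: subtree rooted at _0
_0: subtree_size = 1 + 14
  X: subtree_size = 1 + 0
  _1: subtree_size = 1 + 8
    _2: subtree_size = 1 + 5
      _3: subtree_size = 1 + 3
        E: subtree_size = 1 + 0
        H: subtree_size = 1 + 0
        P: subtree_size = 1 + 0
      V: subtree_size = 1 + 0
    G: subtree_size = 1 + 0
    M: subtree_size = 1 + 0
  _4: subtree_size = 1 + 3
    N: subtree_size = 1 + 0
    T: subtree_size = 1 + 0
    Z: subtree_size = 1 + 0
Total subtree size of _0: 15

Answer: 15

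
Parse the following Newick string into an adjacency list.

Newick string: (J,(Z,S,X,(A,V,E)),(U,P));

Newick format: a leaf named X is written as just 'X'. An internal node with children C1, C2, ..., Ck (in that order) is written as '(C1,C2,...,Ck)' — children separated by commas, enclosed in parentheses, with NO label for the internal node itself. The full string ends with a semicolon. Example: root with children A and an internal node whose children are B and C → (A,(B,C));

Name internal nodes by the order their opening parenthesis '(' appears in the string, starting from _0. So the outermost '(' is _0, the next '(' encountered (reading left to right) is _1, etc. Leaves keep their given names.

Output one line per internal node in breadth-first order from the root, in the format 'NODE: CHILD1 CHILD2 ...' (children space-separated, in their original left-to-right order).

Input: (J,(Z,S,X,(A,V,E)),(U,P));
Scanning left-to-right, naming '(' by encounter order:
  pos 0: '(' -> open internal node _0 (depth 1)
  pos 3: '(' -> open internal node _1 (depth 2)
  pos 10: '(' -> open internal node _2 (depth 3)
  pos 16: ')' -> close internal node _2 (now at depth 2)
  pos 17: ')' -> close internal node _1 (now at depth 1)
  pos 19: '(' -> open internal node _3 (depth 2)
  pos 23: ')' -> close internal node _3 (now at depth 1)
  pos 24: ')' -> close internal node _0 (now at depth 0)
Total internal nodes: 4
BFS adjacency from root:
  _0: J _1 _3
  _1: Z S X _2
  _3: U P
  _2: A V E

Answer: _0: J _1 _3
_1: Z S X _2
_3: U P
_2: A V E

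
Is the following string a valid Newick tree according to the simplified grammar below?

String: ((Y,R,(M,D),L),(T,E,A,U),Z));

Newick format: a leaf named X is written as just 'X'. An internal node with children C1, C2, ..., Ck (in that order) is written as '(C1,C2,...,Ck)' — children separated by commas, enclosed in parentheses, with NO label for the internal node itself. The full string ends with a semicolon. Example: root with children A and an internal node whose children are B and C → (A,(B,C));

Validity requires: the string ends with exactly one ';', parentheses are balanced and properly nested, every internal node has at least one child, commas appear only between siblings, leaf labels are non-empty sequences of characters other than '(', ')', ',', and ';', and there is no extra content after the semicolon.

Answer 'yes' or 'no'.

Input: ((Y,R,(M,D),L),(T,E,A,U),Z));
Paren balance: 4 '(' vs 5 ')' MISMATCH
Ends with single ';': True
Full parse: FAILS (extra content after tree at pos 27)
Valid: False

Answer: no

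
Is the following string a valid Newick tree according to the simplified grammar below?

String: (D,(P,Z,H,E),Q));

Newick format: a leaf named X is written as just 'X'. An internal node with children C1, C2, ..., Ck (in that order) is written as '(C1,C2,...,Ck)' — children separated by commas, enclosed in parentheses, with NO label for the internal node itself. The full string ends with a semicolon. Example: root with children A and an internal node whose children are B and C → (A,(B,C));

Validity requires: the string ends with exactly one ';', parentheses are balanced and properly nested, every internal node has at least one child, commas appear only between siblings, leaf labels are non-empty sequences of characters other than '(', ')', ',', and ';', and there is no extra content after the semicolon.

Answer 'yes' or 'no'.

Answer: no

Derivation:
Input: (D,(P,Z,H,E),Q));
Paren balance: 2 '(' vs 3 ')' MISMATCH
Ends with single ';': True
Full parse: FAILS (extra content after tree at pos 15)
Valid: False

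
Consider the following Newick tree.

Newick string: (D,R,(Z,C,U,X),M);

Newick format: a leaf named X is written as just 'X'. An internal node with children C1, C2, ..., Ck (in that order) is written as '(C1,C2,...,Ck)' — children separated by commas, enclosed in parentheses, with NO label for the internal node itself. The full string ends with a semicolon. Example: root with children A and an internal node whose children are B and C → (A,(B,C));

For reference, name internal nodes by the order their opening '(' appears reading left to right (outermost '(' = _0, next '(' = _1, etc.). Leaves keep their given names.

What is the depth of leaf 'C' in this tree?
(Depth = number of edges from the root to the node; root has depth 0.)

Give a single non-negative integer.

Newick: (D,R,(Z,C,U,X),M);
Naming internals by '(' encounter order: outermost '(' = _0, next = _1, ...
Query node: C
Path from root: _0 -> _1 -> C
Depth of C: 2 (number of edges from root)

Answer: 2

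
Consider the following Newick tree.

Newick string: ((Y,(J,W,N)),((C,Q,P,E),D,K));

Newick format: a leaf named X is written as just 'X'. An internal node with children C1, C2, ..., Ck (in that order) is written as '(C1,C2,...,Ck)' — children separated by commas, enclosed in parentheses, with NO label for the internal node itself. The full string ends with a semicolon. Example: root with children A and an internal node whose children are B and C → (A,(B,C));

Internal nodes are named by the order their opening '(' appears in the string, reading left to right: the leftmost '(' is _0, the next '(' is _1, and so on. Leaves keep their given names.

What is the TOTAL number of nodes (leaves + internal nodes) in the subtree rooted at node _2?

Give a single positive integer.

Newick: ((Y,(J,W,N)),((C,Q,P,E),D,K));
Locate _2: it is the '(' at position 4 (the 3rd '(' reading left to right).
Query: subtree rooted at _2
_2: subtree_size = 1 + 3
  J: subtree_size = 1 + 0
  W: subtree_size = 1 + 0
  N: subtree_size = 1 + 0
Total subtree size of _2: 4

Answer: 4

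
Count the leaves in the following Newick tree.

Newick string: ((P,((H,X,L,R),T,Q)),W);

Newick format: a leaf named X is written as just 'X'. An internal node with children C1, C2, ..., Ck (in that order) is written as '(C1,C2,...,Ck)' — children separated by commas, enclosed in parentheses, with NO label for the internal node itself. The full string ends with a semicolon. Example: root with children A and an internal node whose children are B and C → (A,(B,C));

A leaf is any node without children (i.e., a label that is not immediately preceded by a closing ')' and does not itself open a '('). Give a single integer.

Answer: 8

Derivation:
Newick: ((P,((H,X,L,R),T,Q)),W);
Scan left-to-right; a leaf is any maximal label run not followed by '(':
  pos 2: leaf 'P' → count = 1
  pos 6: leaf 'H' → count = 2
  pos 8: leaf 'X' → count = 3
  pos 10: leaf 'L' → count = 4
  pos 12: leaf 'R' → count = 5
  pos 15: leaf 'T' → count = 6
  pos 17: leaf 'Q' → count = 7
  pos 21: leaf 'W' → count = 8
Total leaves: 8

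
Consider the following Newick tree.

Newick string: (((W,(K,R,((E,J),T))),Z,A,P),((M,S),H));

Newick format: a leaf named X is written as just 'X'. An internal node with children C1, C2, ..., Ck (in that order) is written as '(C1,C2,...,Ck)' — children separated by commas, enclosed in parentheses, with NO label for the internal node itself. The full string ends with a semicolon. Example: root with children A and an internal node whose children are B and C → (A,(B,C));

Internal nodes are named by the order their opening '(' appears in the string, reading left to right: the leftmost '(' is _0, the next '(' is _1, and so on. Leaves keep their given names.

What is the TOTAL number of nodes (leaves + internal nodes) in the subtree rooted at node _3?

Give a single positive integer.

Newick: (((W,(K,R,((E,J),T))),Z,A,P),((M,S),H));
Locate _3: it is the '(' at position 5 (the 4th '(' reading left to right).
Query: subtree rooted at _3
_3: subtree_size = 1 + 7
  K: subtree_size = 1 + 0
  R: subtree_size = 1 + 0
  _4: subtree_size = 1 + 4
    _5: subtree_size = 1 + 2
      E: subtree_size = 1 + 0
      J: subtree_size = 1 + 0
    T: subtree_size = 1 + 0
Total subtree size of _3: 8

Answer: 8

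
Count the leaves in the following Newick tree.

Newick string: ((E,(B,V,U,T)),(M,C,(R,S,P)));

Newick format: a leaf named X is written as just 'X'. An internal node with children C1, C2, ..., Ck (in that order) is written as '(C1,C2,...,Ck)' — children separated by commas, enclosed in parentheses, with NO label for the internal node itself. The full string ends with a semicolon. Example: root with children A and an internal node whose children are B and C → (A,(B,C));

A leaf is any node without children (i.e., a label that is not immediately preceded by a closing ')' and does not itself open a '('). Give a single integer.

Newick: ((E,(B,V,U,T)),(M,C,(R,S,P)));
Scan left-to-right; a leaf is any maximal label run not followed by '(':
  pos 2: leaf 'E' → count = 1
  pos 5: leaf 'B' → count = 2
  pos 7: leaf 'V' → count = 3
  pos 9: leaf 'U' → count = 4
  pos 11: leaf 'T' → count = 5
  pos 16: leaf 'M' → count = 6
  pos 18: leaf 'C' → count = 7
  pos 21: leaf 'R' → count = 8
  pos 23: leaf 'S' → count = 9
  pos 25: leaf 'P' → count = 10
Total leaves: 10

Answer: 10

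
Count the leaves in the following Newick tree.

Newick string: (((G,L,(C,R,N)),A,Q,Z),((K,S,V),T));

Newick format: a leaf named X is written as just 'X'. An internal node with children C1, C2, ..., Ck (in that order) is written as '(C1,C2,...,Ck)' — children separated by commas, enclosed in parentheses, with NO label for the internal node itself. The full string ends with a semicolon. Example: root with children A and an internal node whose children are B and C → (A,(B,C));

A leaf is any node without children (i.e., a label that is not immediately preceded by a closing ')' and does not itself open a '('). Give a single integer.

Answer: 12

Derivation:
Newick: (((G,L,(C,R,N)),A,Q,Z),((K,S,V),T));
Scan left-to-right; a leaf is any maximal label run not followed by '(':
  pos 3: leaf 'G' → count = 1
  pos 5: leaf 'L' → count = 2
  pos 8: leaf 'C' → count = 3
  pos 10: leaf 'R' → count = 4
  pos 12: leaf 'N' → count = 5
  pos 16: leaf 'A' → count = 6
  pos 18: leaf 'Q' → count = 7
  pos 20: leaf 'Z' → count = 8
  pos 25: leaf 'K' → count = 9
  pos 27: leaf 'S' → count = 10
  pos 29: leaf 'V' → count = 11
  pos 32: leaf 'T' → count = 12
Total leaves: 12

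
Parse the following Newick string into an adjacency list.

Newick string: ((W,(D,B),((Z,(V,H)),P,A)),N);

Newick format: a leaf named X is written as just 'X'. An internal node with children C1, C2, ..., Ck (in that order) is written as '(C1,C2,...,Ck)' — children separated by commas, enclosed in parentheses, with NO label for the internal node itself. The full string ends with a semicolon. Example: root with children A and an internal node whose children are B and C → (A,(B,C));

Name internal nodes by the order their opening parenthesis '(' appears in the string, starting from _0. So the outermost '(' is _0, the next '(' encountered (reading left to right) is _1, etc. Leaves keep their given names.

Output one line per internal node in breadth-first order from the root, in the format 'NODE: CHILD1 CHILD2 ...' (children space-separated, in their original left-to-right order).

Input: ((W,(D,B),((Z,(V,H)),P,A)),N);
Scanning left-to-right, naming '(' by encounter order:
  pos 0: '(' -> open internal node _0 (depth 1)
  pos 1: '(' -> open internal node _1 (depth 2)
  pos 4: '(' -> open internal node _2 (depth 3)
  pos 8: ')' -> close internal node _2 (now at depth 2)
  pos 10: '(' -> open internal node _3 (depth 3)
  pos 11: '(' -> open internal node _4 (depth 4)
  pos 14: '(' -> open internal node _5 (depth 5)
  pos 18: ')' -> close internal node _5 (now at depth 4)
  pos 19: ')' -> close internal node _4 (now at depth 3)
  pos 24: ')' -> close internal node _3 (now at depth 2)
  pos 25: ')' -> close internal node _1 (now at depth 1)
  pos 28: ')' -> close internal node _0 (now at depth 0)
Total internal nodes: 6
BFS adjacency from root:
  _0: _1 N
  _1: W _2 _3
  _2: D B
  _3: _4 P A
  _4: Z _5
  _5: V H

Answer: _0: _1 N
_1: W _2 _3
_2: D B
_3: _4 P A
_4: Z _5
_5: V H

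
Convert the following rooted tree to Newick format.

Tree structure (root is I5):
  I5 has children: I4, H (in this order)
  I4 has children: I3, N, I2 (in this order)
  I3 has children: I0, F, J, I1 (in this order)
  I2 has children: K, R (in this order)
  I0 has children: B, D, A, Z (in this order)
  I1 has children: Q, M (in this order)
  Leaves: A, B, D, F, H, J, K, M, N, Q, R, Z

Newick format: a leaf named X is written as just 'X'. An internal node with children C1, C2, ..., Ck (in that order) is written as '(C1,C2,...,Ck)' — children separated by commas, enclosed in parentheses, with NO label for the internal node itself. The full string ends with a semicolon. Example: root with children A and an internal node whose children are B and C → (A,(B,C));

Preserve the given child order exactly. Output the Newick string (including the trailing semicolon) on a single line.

internal I5 with children ['I4', 'H']
  internal I4 with children ['I3', 'N', 'I2']
    internal I3 with children ['I0', 'F', 'J', 'I1']
      internal I0 with children ['B', 'D', 'A', 'Z']
        leaf 'B' → 'B'
        leaf 'D' → 'D'
        leaf 'A' → 'A'
        leaf 'Z' → 'Z'
      → '(B,D,A,Z)'
      leaf 'F' → 'F'
      leaf 'J' → 'J'
      internal I1 with children ['Q', 'M']
        leaf 'Q' → 'Q'
        leaf 'M' → 'M'
      → '(Q,M)'
    → '((B,D,A,Z),F,J,(Q,M))'
    leaf 'N' → 'N'
    internal I2 with children ['K', 'R']
      leaf 'K' → 'K'
      leaf 'R' → 'R'
    → '(K,R)'
  → '(((B,D,A,Z),F,J,(Q,M)),N,(K,R))'
  leaf 'H' → 'H'
→ '((((B,D,A,Z),F,J,(Q,M)),N,(K,R)),H)'
Final: ((((B,D,A,Z),F,J,(Q,M)),N,(K,R)),H);

Answer: ((((B,D,A,Z),F,J,(Q,M)),N,(K,R)),H);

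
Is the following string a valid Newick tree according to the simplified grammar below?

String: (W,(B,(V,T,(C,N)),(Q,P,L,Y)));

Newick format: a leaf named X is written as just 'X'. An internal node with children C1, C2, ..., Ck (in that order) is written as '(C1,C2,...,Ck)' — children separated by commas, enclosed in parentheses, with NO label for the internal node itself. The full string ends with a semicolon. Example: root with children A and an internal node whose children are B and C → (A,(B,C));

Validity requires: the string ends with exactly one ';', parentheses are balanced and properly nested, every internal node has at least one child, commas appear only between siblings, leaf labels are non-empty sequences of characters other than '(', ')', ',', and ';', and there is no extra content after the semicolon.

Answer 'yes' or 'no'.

Answer: yes

Derivation:
Input: (W,(B,(V,T,(C,N)),(Q,P,L,Y)));
Paren balance: 5 '(' vs 5 ')' OK
Ends with single ';': True
Full parse: OK
Valid: True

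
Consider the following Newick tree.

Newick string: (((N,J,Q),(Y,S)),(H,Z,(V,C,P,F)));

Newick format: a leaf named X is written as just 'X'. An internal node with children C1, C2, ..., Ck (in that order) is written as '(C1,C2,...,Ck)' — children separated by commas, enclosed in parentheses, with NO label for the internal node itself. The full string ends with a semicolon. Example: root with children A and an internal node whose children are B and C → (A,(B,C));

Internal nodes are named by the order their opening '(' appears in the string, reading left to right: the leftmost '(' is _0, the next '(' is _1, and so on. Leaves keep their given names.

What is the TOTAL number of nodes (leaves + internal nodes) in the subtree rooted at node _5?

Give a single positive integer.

Newick: (((N,J,Q),(Y,S)),(H,Z,(V,C,P,F)));
Locate _5: it is the '(' at position 22 (the 6th '(' reading left to right).
Query: subtree rooted at _5
_5: subtree_size = 1 + 4
  V: subtree_size = 1 + 0
  C: subtree_size = 1 + 0
  P: subtree_size = 1 + 0
  F: subtree_size = 1 + 0
Total subtree size of _5: 5

Answer: 5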